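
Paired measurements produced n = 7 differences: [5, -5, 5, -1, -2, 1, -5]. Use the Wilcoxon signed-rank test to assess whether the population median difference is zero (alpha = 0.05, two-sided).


Step 1: Drop any zero differences (none here) and take |d_i|.
|d| = [5, 5, 5, 1, 2, 1, 5]
Step 2: Midrank |d_i| (ties get averaged ranks).
ranks: |5|->5.5, |5|->5.5, |5|->5.5, |1|->1.5, |2|->3, |1|->1.5, |5|->5.5
Step 3: Attach original signs; sum ranks with positive sign and with negative sign.
W+ = 5.5 + 5.5 + 1.5 = 12.5
W- = 5.5 + 1.5 + 3 + 5.5 = 15.5
(Check: W+ + W- = 28 should equal n(n+1)/2 = 28.)
Step 4: Test statistic W = min(W+, W-) = 12.5.
Step 5: Ties in |d|, so use the tie-corrected normal approximation.
        E[W] = n(n+1)/4 = 7*8/4 = 14.
        Tie groups: |d|=1 (t=2), |d|=5 (t=4); sum(t^3 - t) = 66.
        Var[W] = n(n+1)(2n+1)/24 - sum(t^3-t)/48 = 840/24 - 66/48 = 33.625.
        z = (W - E[W]) / sqrt(Var[W]) = (12.5 - 14) / 5.7987 = -0.2587.
        Two-sided p = 2*Phi(z) = 0.795883.
Step 6: alpha = 0.05. fail to reject H0.

W+ = 12.5, W- = 15.5, W = min = 12.5, p = 0.795883, fail to reject H0.


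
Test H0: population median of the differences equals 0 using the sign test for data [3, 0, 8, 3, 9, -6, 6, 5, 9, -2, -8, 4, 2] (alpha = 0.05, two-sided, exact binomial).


Step 1: Discard zero differences. Original n = 13; n_eff = number of nonzero differences = 12.
Nonzero differences (with sign): +3, +8, +3, +9, -6, +6, +5, +9, -2, -8, +4, +2
Step 2: Count signs: positive = 9, negative = 3.
Step 3: Under H0: P(positive) = 0.5, so the number of positives S ~ Bin(12, 0.5).
Step 4: Two-sided exact p-value = sum of Bin(12,0.5) probabilities at or below the observed probability = 0.145996.
Step 5: alpha = 0.05. fail to reject H0.

n_eff = 12, pos = 9, neg = 3, p = 0.145996, fail to reject H0.


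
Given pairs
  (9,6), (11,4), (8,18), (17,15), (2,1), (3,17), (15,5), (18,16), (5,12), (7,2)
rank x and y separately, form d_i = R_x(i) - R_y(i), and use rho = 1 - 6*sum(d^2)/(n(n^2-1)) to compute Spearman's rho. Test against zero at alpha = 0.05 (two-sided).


Step 1: Rank x and y separately (midranks; no ties here).
rank(x): 9->6, 11->7, 8->5, 17->9, 2->1, 3->2, 15->8, 18->10, 5->3, 7->4
rank(y): 6->5, 4->3, 18->10, 15->7, 1->1, 17->9, 5->4, 16->8, 12->6, 2->2
Step 2: d_i = R_x(i) - R_y(i); compute d_i^2.
  (6-5)^2=1, (7-3)^2=16, (5-10)^2=25, (9-7)^2=4, (1-1)^2=0, (2-9)^2=49, (8-4)^2=16, (10-8)^2=4, (3-6)^2=9, (4-2)^2=4
sum(d^2) = 128.
Step 3: rho = 1 - 6*128 / (10*(10^2 - 1)) = 1 - 768/990 = 0.224242.
Step 4: Under H0, t = rho * sqrt((n-2)/(1-rho^2)) = 0.6508 ~ t(8).
Step 5: Two-sided p-value from the t-distribution with 8 df = 0.533401.
Step 6: alpha = 0.05. fail to reject H0.

rho = 0.2242, p = 0.533401, fail to reject H0 at alpha = 0.05.


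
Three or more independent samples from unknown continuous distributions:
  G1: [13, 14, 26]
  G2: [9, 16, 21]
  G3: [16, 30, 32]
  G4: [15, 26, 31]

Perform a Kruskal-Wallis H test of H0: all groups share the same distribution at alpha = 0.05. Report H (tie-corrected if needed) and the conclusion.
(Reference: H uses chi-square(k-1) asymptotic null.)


Step 1: Combine all N = 12 observations and assign midranks.
sorted (value, group, rank): (9,G2,1), (13,G1,2), (14,G1,3), (15,G4,4), (16,G2,5.5), (16,G3,5.5), (21,G2,7), (26,G1,8.5), (26,G4,8.5), (30,G3,10), (31,G4,11), (32,G3,12)
Step 2: Sum ranks within each group.
R_1 = 13.5 (n_1 = 3)
R_2 = 13.5 (n_2 = 3)
R_3 = 27.5 (n_3 = 3)
R_4 = 23.5 (n_4 = 3)
Step 3: H = 12/(N(N+1)) * sum(R_i^2/n_i) - 3(N+1)
     = 12/(12*13) * (13.5^2/3 + 13.5^2/3 + 27.5^2/3 + 23.5^2/3) - 3*13
     = 0.076923 * 557.667 - 39
     = 3.897436.
Step 4: Ties present; correction factor C = 1 - 12/(12^3 - 12) = 0.993007. Corrected H = 3.897436 / 0.993007 = 3.924883.
Step 5: Under H0, H ~ chi^2(3); p-value = 0.269691.
Step 6: alpha = 0.05. fail to reject H0.

H = 3.9249, df = 3, p = 0.269691, fail to reject H0.


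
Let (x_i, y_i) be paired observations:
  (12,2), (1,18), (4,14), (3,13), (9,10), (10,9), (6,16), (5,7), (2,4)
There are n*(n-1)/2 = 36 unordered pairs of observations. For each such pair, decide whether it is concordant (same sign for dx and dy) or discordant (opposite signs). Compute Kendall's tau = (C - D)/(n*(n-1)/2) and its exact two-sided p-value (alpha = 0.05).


Step 1: Enumerate the 36 unordered pairs (i,j) with i<j and classify each by sign(x_j-x_i) * sign(y_j-y_i).
  (1,2):dx=-11,dy=+16->D; (1,3):dx=-8,dy=+12->D; (1,4):dx=-9,dy=+11->D; (1,5):dx=-3,dy=+8->D
  (1,6):dx=-2,dy=+7->D; (1,7):dx=-6,dy=+14->D; (1,8):dx=-7,dy=+5->D; (1,9):dx=-10,dy=+2->D
  (2,3):dx=+3,dy=-4->D; (2,4):dx=+2,dy=-5->D; (2,5):dx=+8,dy=-8->D; (2,6):dx=+9,dy=-9->D
  (2,7):dx=+5,dy=-2->D; (2,8):dx=+4,dy=-11->D; (2,9):dx=+1,dy=-14->D; (3,4):dx=-1,dy=-1->C
  (3,5):dx=+5,dy=-4->D; (3,6):dx=+6,dy=-5->D; (3,7):dx=+2,dy=+2->C; (3,8):dx=+1,dy=-7->D
  (3,9):dx=-2,dy=-10->C; (4,5):dx=+6,dy=-3->D; (4,6):dx=+7,dy=-4->D; (4,7):dx=+3,dy=+3->C
  (4,8):dx=+2,dy=-6->D; (4,9):dx=-1,dy=-9->C; (5,6):dx=+1,dy=-1->D; (5,7):dx=-3,dy=+6->D
  (5,8):dx=-4,dy=-3->C; (5,9):dx=-7,dy=-6->C; (6,7):dx=-4,dy=+7->D; (6,8):dx=-5,dy=-2->C
  (6,9):dx=-8,dy=-5->C; (7,8):dx=-1,dy=-9->C; (7,9):dx=-4,dy=-12->C; (8,9):dx=-3,dy=-3->C
Step 2: C = 12, D = 24, total pairs = 36.
Step 3: tau = (C - D)/(n(n-1)/2) = (12 - 24)/36 = -0.333333.
Step 4: Exact two-sided p-value (enumerate n! = 362880 permutations of y under H0): p = 0.259518.
Step 5: alpha = 0.05. fail to reject H0.

tau_b = -0.3333 (C=12, D=24), p = 0.259518, fail to reject H0.


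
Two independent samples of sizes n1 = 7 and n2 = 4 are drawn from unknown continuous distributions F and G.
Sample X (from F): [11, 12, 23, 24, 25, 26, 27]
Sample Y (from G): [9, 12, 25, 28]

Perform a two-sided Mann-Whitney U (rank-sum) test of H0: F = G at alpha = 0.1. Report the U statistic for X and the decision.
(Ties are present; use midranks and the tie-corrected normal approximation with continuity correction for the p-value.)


Step 1: Combine and sort all 11 observations; assign midranks.
sorted (value, group): (9,Y), (11,X), (12,X), (12,Y), (23,X), (24,X), (25,X), (25,Y), (26,X), (27,X), (28,Y)
ranks: 9->1, 11->2, 12->3.5, 12->3.5, 23->5, 24->6, 25->7.5, 25->7.5, 26->9, 27->10, 28->11
Step 2: Rank sum for X: R1 = 2 + 3.5 + 5 + 6 + 7.5 + 9 + 10 = 43.
Step 3: U_X = R1 - n1(n1+1)/2 = 43 - 7*8/2 = 43 - 28 = 15.
       U_Y = n1*n2 - U_X = 28 - 15 = 13.
Step 4: Ties are present, so use the tie-corrected normal approximation (with continuity correction) for the p-value.
Step 5: p-value = 0.924376; compare to alpha = 0.1. fail to reject H0.

U_X = 15, p = 0.924376, fail to reject H0 at alpha = 0.1.


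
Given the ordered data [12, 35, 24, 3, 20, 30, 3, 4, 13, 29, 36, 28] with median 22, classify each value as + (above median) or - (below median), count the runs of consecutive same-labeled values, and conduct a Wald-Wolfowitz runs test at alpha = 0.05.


Step 1: Compute median = 22; label A = above, B = below.
Labels in order: BAABBABBBAAA  (n_A = 6, n_B = 6)
Step 2: Count runs R = 6.
Step 3: Under H0 (random ordering), E[R] = 2*n_A*n_B/(n_A+n_B) + 1 = 2*6*6/12 + 1 = 7.0000.
        Var[R] = 2*n_A*n_B*(2*n_A*n_B - n_A - n_B) / ((n_A+n_B)^2 * (n_A+n_B-1)) = 4320/1584 = 2.7273.
        SD[R] = 1.6514.
Step 4: Continuity-corrected z = (R + 0.5 - E[R]) / SD[R] = (6 + 0.5 - 7.0000) / 1.6514 = -0.3028.
Step 5: Two-sided p-value via normal approximation = 2*(1 - Phi(|z|)) = 0.762069.
Step 6: alpha = 0.05. fail to reject H0.

R = 6, z = -0.3028, p = 0.762069, fail to reject H0.


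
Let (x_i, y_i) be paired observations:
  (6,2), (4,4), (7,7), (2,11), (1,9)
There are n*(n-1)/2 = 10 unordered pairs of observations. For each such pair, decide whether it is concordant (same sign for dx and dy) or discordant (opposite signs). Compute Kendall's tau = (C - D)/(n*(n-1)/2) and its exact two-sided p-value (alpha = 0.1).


Step 1: Enumerate the 10 unordered pairs (i,j) with i<j and classify each by sign(x_j-x_i) * sign(y_j-y_i).
  (1,2):dx=-2,dy=+2->D; (1,3):dx=+1,dy=+5->C; (1,4):dx=-4,dy=+9->D; (1,5):dx=-5,dy=+7->D
  (2,3):dx=+3,dy=+3->C; (2,4):dx=-2,dy=+7->D; (2,5):dx=-3,dy=+5->D; (3,4):dx=-5,dy=+4->D
  (3,5):dx=-6,dy=+2->D; (4,5):dx=-1,dy=-2->C
Step 2: C = 3, D = 7, total pairs = 10.
Step 3: tau = (C - D)/(n(n-1)/2) = (3 - 7)/10 = -0.400000.
Step 4: Exact two-sided p-value (enumerate n! = 120 permutations of y under H0): p = 0.483333.
Step 5: alpha = 0.1. fail to reject H0.

tau_b = -0.4000 (C=3, D=7), p = 0.483333, fail to reject H0.


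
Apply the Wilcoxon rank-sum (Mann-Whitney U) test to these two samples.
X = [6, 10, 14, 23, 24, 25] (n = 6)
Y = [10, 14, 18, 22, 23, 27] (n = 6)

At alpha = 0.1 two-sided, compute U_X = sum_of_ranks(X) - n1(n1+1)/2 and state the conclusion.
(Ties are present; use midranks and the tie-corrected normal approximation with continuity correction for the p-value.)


Step 1: Combine and sort all 12 observations; assign midranks.
sorted (value, group): (6,X), (10,X), (10,Y), (14,X), (14,Y), (18,Y), (22,Y), (23,X), (23,Y), (24,X), (25,X), (27,Y)
ranks: 6->1, 10->2.5, 10->2.5, 14->4.5, 14->4.5, 18->6, 22->7, 23->8.5, 23->8.5, 24->10, 25->11, 27->12
Step 2: Rank sum for X: R1 = 1 + 2.5 + 4.5 + 8.5 + 10 + 11 = 37.5.
Step 3: U_X = R1 - n1(n1+1)/2 = 37.5 - 6*7/2 = 37.5 - 21 = 16.5.
       U_Y = n1*n2 - U_X = 36 - 16.5 = 19.5.
Step 4: Ties are present, so use the tie-corrected normal approximation (with continuity correction) for the p-value.
Step 5: p-value = 0.872113; compare to alpha = 0.1. fail to reject H0.

U_X = 16.5, p = 0.872113, fail to reject H0 at alpha = 0.1.


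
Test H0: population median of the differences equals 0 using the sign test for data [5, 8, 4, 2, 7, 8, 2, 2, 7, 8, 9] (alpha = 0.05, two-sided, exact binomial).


Step 1: Discard zero differences. Original n = 11; n_eff = number of nonzero differences = 11.
Nonzero differences (with sign): +5, +8, +4, +2, +7, +8, +2, +2, +7, +8, +9
Step 2: Count signs: positive = 11, negative = 0.
Step 3: Under H0: P(positive) = 0.5, so the number of positives S ~ Bin(11, 0.5).
Step 4: Two-sided exact p-value = sum of Bin(11,0.5) probabilities at or below the observed probability = 0.000977.
Step 5: alpha = 0.05. reject H0.

n_eff = 11, pos = 11, neg = 0, p = 0.000977, reject H0.


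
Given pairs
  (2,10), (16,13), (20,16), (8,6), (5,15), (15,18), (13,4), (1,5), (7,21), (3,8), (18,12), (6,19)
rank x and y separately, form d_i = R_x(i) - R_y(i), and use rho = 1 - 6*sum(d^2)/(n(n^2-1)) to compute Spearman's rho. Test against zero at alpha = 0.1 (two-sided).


Step 1: Rank x and y separately (midranks; no ties here).
rank(x): 2->2, 16->10, 20->12, 8->7, 5->4, 15->9, 13->8, 1->1, 7->6, 3->3, 18->11, 6->5
rank(y): 10->5, 13->7, 16->9, 6->3, 15->8, 18->10, 4->1, 5->2, 21->12, 8->4, 12->6, 19->11
Step 2: d_i = R_x(i) - R_y(i); compute d_i^2.
  (2-5)^2=9, (10-7)^2=9, (12-9)^2=9, (7-3)^2=16, (4-8)^2=16, (9-10)^2=1, (8-1)^2=49, (1-2)^2=1, (6-12)^2=36, (3-4)^2=1, (11-6)^2=25, (5-11)^2=36
sum(d^2) = 208.
Step 3: rho = 1 - 6*208 / (12*(12^2 - 1)) = 1 - 1248/1716 = 0.272727.
Step 4: Under H0, t = rho * sqrt((n-2)/(1-rho^2)) = 0.8964 ~ t(10).
Step 5: Two-sided p-value from the t-distribution with 10 df = 0.391097.
Step 6: alpha = 0.1. fail to reject H0.

rho = 0.2727, p = 0.391097, fail to reject H0 at alpha = 0.1.


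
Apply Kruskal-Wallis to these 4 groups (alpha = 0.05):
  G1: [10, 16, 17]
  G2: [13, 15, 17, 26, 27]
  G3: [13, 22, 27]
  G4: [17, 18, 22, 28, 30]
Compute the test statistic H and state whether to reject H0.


Step 1: Combine all N = 16 observations and assign midranks.
sorted (value, group, rank): (10,G1,1), (13,G2,2.5), (13,G3,2.5), (15,G2,4), (16,G1,5), (17,G1,7), (17,G2,7), (17,G4,7), (18,G4,9), (22,G3,10.5), (22,G4,10.5), (26,G2,12), (27,G2,13.5), (27,G3,13.5), (28,G4,15), (30,G4,16)
Step 2: Sum ranks within each group.
R_1 = 13 (n_1 = 3)
R_2 = 39 (n_2 = 5)
R_3 = 26.5 (n_3 = 3)
R_4 = 57.5 (n_4 = 5)
Step 3: H = 12/(N(N+1)) * sum(R_i^2/n_i) - 3(N+1)
     = 12/(16*17) * (13^2/3 + 39^2/5 + 26.5^2/3 + 57.5^2/5) - 3*17
     = 0.044118 * 1255.87 - 51
     = 4.405882.
Step 4: Ties present; correction factor C = 1 - 42/(16^3 - 16) = 0.989706. Corrected H = 4.405882 / 0.989706 = 4.451709.
Step 5: Under H0, H ~ chi^2(3); p-value = 0.216638.
Step 6: alpha = 0.05. fail to reject H0.

H = 4.4517, df = 3, p = 0.216638, fail to reject H0.


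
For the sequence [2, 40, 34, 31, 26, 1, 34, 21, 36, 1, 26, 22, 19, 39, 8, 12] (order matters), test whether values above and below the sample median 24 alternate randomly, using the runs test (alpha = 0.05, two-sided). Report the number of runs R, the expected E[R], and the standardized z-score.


Step 1: Compute median = 24; label A = above, B = below.
Labels in order: BAAAABABABABBABB  (n_A = 8, n_B = 8)
Step 2: Count runs R = 11.
Step 3: Under H0 (random ordering), E[R] = 2*n_A*n_B/(n_A+n_B) + 1 = 2*8*8/16 + 1 = 9.0000.
        Var[R] = 2*n_A*n_B*(2*n_A*n_B - n_A - n_B) / ((n_A+n_B)^2 * (n_A+n_B-1)) = 14336/3840 = 3.7333.
        SD[R] = 1.9322.
Step 4: Continuity-corrected z = (R - 0.5 - E[R]) / SD[R] = (11 - 0.5 - 9.0000) / 1.9322 = 0.7763.
Step 5: Two-sided p-value via normal approximation = 2*(1 - Phi(|z|)) = 0.437558.
Step 6: alpha = 0.05. fail to reject H0.

R = 11, z = 0.7763, p = 0.437558, fail to reject H0.


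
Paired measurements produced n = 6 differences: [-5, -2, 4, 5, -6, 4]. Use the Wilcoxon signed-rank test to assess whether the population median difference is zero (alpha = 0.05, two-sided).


Step 1: Drop any zero differences (none here) and take |d_i|.
|d| = [5, 2, 4, 5, 6, 4]
Step 2: Midrank |d_i| (ties get averaged ranks).
ranks: |5|->4.5, |2|->1, |4|->2.5, |5|->4.5, |6|->6, |4|->2.5
Step 3: Attach original signs; sum ranks with positive sign and with negative sign.
W+ = 2.5 + 4.5 + 2.5 = 9.5
W- = 4.5 + 1 + 6 = 11.5
(Check: W+ + W- = 21 should equal n(n+1)/2 = 21.)
Step 4: Test statistic W = min(W+, W-) = 9.5.
Step 5: Ties in |d|, so use the tie-corrected normal approximation.
        E[W] = n(n+1)/4 = 6*7/4 = 10.5.
        Tie groups: |d|=4 (t=2), |d|=5 (t=2); sum(t^3 - t) = 12.
        Var[W] = n(n+1)(2n+1)/24 - sum(t^3-t)/48 = 546/24 - 12/48 = 22.5.
        z = (W - E[W]) / sqrt(Var[W]) = (9.5 - 10.5) / 4.7434 = -0.2108.
        Two-sided p = 2*Phi(z) = 0.833029.
Step 6: alpha = 0.05. fail to reject H0.

W+ = 9.5, W- = 11.5, W = min = 9.5, p = 0.833029, fail to reject H0.


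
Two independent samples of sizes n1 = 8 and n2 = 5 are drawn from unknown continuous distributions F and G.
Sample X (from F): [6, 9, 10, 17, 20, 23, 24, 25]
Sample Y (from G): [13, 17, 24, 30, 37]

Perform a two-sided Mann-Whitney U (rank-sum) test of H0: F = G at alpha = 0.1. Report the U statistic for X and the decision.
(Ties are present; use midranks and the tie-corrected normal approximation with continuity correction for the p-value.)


Step 1: Combine and sort all 13 observations; assign midranks.
sorted (value, group): (6,X), (9,X), (10,X), (13,Y), (17,X), (17,Y), (20,X), (23,X), (24,X), (24,Y), (25,X), (30,Y), (37,Y)
ranks: 6->1, 9->2, 10->3, 13->4, 17->5.5, 17->5.5, 20->7, 23->8, 24->9.5, 24->9.5, 25->11, 30->12, 37->13
Step 2: Rank sum for X: R1 = 1 + 2 + 3 + 5.5 + 7 + 8 + 9.5 + 11 = 47.
Step 3: U_X = R1 - n1(n1+1)/2 = 47 - 8*9/2 = 47 - 36 = 11.
       U_Y = n1*n2 - U_X = 40 - 11 = 29.
Step 4: Ties are present, so use the tie-corrected normal approximation (with continuity correction) for the p-value.
Step 5: p-value = 0.212139; compare to alpha = 0.1. fail to reject H0.

U_X = 11, p = 0.212139, fail to reject H0 at alpha = 0.1.


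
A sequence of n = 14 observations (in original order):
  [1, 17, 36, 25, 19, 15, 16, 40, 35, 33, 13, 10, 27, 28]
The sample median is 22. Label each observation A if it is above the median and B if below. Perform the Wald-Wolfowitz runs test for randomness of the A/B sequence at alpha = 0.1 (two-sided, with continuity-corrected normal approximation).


Step 1: Compute median = 22; label A = above, B = below.
Labels in order: BBAABBBAAABBAA  (n_A = 7, n_B = 7)
Step 2: Count runs R = 6.
Step 3: Under H0 (random ordering), E[R] = 2*n_A*n_B/(n_A+n_B) + 1 = 2*7*7/14 + 1 = 8.0000.
        Var[R] = 2*n_A*n_B*(2*n_A*n_B - n_A - n_B) / ((n_A+n_B)^2 * (n_A+n_B-1)) = 8232/2548 = 3.2308.
        SD[R] = 1.7974.
Step 4: Continuity-corrected z = (R + 0.5 - E[R]) / SD[R] = (6 + 0.5 - 8.0000) / 1.7974 = -0.8345.
Step 5: Two-sided p-value via normal approximation = 2*(1 - Phi(|z|)) = 0.403986.
Step 6: alpha = 0.1. fail to reject H0.

R = 6, z = -0.8345, p = 0.403986, fail to reject H0.


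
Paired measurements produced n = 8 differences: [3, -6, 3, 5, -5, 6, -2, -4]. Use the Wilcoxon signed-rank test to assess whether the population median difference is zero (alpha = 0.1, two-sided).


Step 1: Drop any zero differences (none here) and take |d_i|.
|d| = [3, 6, 3, 5, 5, 6, 2, 4]
Step 2: Midrank |d_i| (ties get averaged ranks).
ranks: |3|->2.5, |6|->7.5, |3|->2.5, |5|->5.5, |5|->5.5, |6|->7.5, |2|->1, |4|->4
Step 3: Attach original signs; sum ranks with positive sign and with negative sign.
W+ = 2.5 + 2.5 + 5.5 + 7.5 = 18
W- = 7.5 + 5.5 + 1 + 4 = 18
(Check: W+ + W- = 36 should equal n(n+1)/2 = 36.)
Step 4: Test statistic W = min(W+, W-) = 18.
Step 5: Ties in |d|, so use the tie-corrected normal approximation.
        E[W] = n(n+1)/4 = 8*9/4 = 18.
        Tie groups: |d|=3 (t=2), |d|=5 (t=2), |d|=6 (t=2); sum(t^3 - t) = 18.
        Var[W] = n(n+1)(2n+1)/24 - sum(t^3-t)/48 = 1224/24 - 18/48 = 50.625.
        z = (W - E[W]) / sqrt(Var[W]) = (18 - 18) / 7.1151 = 0.0000.
        Two-sided p = 2*Phi(z) = 1.000000.
Step 6: alpha = 0.1. fail to reject H0.

W+ = 18, W- = 18, W = min = 18, p = 1.000000, fail to reject H0.


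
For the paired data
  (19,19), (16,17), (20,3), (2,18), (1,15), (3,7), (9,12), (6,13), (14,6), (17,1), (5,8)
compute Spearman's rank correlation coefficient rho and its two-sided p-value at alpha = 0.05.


Step 1: Rank x and y separately (midranks; no ties here).
rank(x): 19->10, 16->8, 20->11, 2->2, 1->1, 3->3, 9->6, 6->5, 14->7, 17->9, 5->4
rank(y): 19->11, 17->9, 3->2, 18->10, 15->8, 7->4, 12->6, 13->7, 6->3, 1->1, 8->5
Step 2: d_i = R_x(i) - R_y(i); compute d_i^2.
  (10-11)^2=1, (8-9)^2=1, (11-2)^2=81, (2-10)^2=64, (1-8)^2=49, (3-4)^2=1, (6-6)^2=0, (5-7)^2=4, (7-3)^2=16, (9-1)^2=64, (4-5)^2=1
sum(d^2) = 282.
Step 3: rho = 1 - 6*282 / (11*(11^2 - 1)) = 1 - 1692/1320 = -0.281818.
Step 4: Under H0, t = rho * sqrt((n-2)/(1-rho^2)) = -0.8812 ~ t(9).
Step 5: Two-sided p-value from the t-distribution with 9 df = 0.401145.
Step 6: alpha = 0.05. fail to reject H0.

rho = -0.2818, p = 0.401145, fail to reject H0 at alpha = 0.05.


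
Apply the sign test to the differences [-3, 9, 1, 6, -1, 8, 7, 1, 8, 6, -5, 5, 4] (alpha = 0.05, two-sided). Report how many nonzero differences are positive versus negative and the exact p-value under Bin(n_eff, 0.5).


Step 1: Discard zero differences. Original n = 13; n_eff = number of nonzero differences = 13.
Nonzero differences (with sign): -3, +9, +1, +6, -1, +8, +7, +1, +8, +6, -5, +5, +4
Step 2: Count signs: positive = 10, negative = 3.
Step 3: Under H0: P(positive) = 0.5, so the number of positives S ~ Bin(13, 0.5).
Step 4: Two-sided exact p-value = sum of Bin(13,0.5) probabilities at or below the observed probability = 0.092285.
Step 5: alpha = 0.05. fail to reject H0.

n_eff = 13, pos = 10, neg = 3, p = 0.092285, fail to reject H0.


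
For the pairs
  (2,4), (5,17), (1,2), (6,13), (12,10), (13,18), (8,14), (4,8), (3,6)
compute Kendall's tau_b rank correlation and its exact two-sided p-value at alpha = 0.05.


Step 1: Enumerate the 36 unordered pairs (i,j) with i<j and classify each by sign(x_j-x_i) * sign(y_j-y_i).
  (1,2):dx=+3,dy=+13->C; (1,3):dx=-1,dy=-2->C; (1,4):dx=+4,dy=+9->C; (1,5):dx=+10,dy=+6->C
  (1,6):dx=+11,dy=+14->C; (1,7):dx=+6,dy=+10->C; (1,8):dx=+2,dy=+4->C; (1,9):dx=+1,dy=+2->C
  (2,3):dx=-4,dy=-15->C; (2,4):dx=+1,dy=-4->D; (2,5):dx=+7,dy=-7->D; (2,6):dx=+8,dy=+1->C
  (2,7):dx=+3,dy=-3->D; (2,8):dx=-1,dy=-9->C; (2,9):dx=-2,dy=-11->C; (3,4):dx=+5,dy=+11->C
  (3,5):dx=+11,dy=+8->C; (3,6):dx=+12,dy=+16->C; (3,7):dx=+7,dy=+12->C; (3,8):dx=+3,dy=+6->C
  (3,9):dx=+2,dy=+4->C; (4,5):dx=+6,dy=-3->D; (4,6):dx=+7,dy=+5->C; (4,7):dx=+2,dy=+1->C
  (4,8):dx=-2,dy=-5->C; (4,9):dx=-3,dy=-7->C; (5,6):dx=+1,dy=+8->C; (5,7):dx=-4,dy=+4->D
  (5,8):dx=-8,dy=-2->C; (5,9):dx=-9,dy=-4->C; (6,7):dx=-5,dy=-4->C; (6,8):dx=-9,dy=-10->C
  (6,9):dx=-10,dy=-12->C; (7,8):dx=-4,dy=-6->C; (7,9):dx=-5,dy=-8->C; (8,9):dx=-1,dy=-2->C
Step 2: C = 31, D = 5, total pairs = 36.
Step 3: tau = (C - D)/(n(n-1)/2) = (31 - 5)/36 = 0.722222.
Step 4: Exact two-sided p-value (enumerate n! = 362880 permutations of y under H0): p = 0.005886.
Step 5: alpha = 0.05. reject H0.

tau_b = 0.7222 (C=31, D=5), p = 0.005886, reject H0.


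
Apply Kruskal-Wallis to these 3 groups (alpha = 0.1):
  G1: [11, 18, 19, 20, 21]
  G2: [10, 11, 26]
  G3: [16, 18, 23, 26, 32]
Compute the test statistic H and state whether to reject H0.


Step 1: Combine all N = 13 observations and assign midranks.
sorted (value, group, rank): (10,G2,1), (11,G1,2.5), (11,G2,2.5), (16,G3,4), (18,G1,5.5), (18,G3,5.5), (19,G1,7), (20,G1,8), (21,G1,9), (23,G3,10), (26,G2,11.5), (26,G3,11.5), (32,G3,13)
Step 2: Sum ranks within each group.
R_1 = 32 (n_1 = 5)
R_2 = 15 (n_2 = 3)
R_3 = 44 (n_3 = 5)
Step 3: H = 12/(N(N+1)) * sum(R_i^2/n_i) - 3(N+1)
     = 12/(13*14) * (32^2/5 + 15^2/3 + 44^2/5) - 3*14
     = 0.065934 * 667 - 42
     = 1.978022.
Step 4: Ties present; correction factor C = 1 - 18/(13^3 - 13) = 0.991758. Corrected H = 1.978022 / 0.991758 = 1.994460.
Step 5: Under H0, H ~ chi^2(2); p-value = 0.368900.
Step 6: alpha = 0.1. fail to reject H0.

H = 1.9945, df = 2, p = 0.368900, fail to reject H0.


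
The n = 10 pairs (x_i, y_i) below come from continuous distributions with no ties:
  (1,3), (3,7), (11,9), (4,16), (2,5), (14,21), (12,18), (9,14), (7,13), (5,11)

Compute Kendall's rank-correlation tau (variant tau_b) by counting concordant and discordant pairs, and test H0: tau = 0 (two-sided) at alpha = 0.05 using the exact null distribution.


Step 1: Enumerate the 45 unordered pairs (i,j) with i<j and classify each by sign(x_j-x_i) * sign(y_j-y_i).
  (1,2):dx=+2,dy=+4->C; (1,3):dx=+10,dy=+6->C; (1,4):dx=+3,dy=+13->C; (1,5):dx=+1,dy=+2->C
  (1,6):dx=+13,dy=+18->C; (1,7):dx=+11,dy=+15->C; (1,8):dx=+8,dy=+11->C; (1,9):dx=+6,dy=+10->C
  (1,10):dx=+4,dy=+8->C; (2,3):dx=+8,dy=+2->C; (2,4):dx=+1,dy=+9->C; (2,5):dx=-1,dy=-2->C
  (2,6):dx=+11,dy=+14->C; (2,7):dx=+9,dy=+11->C; (2,8):dx=+6,dy=+7->C; (2,9):dx=+4,dy=+6->C
  (2,10):dx=+2,dy=+4->C; (3,4):dx=-7,dy=+7->D; (3,5):dx=-9,dy=-4->C; (3,6):dx=+3,dy=+12->C
  (3,7):dx=+1,dy=+9->C; (3,8):dx=-2,dy=+5->D; (3,9):dx=-4,dy=+4->D; (3,10):dx=-6,dy=+2->D
  (4,5):dx=-2,dy=-11->C; (4,6):dx=+10,dy=+5->C; (4,7):dx=+8,dy=+2->C; (4,8):dx=+5,dy=-2->D
  (4,9):dx=+3,dy=-3->D; (4,10):dx=+1,dy=-5->D; (5,6):dx=+12,dy=+16->C; (5,7):dx=+10,dy=+13->C
  (5,8):dx=+7,dy=+9->C; (5,9):dx=+5,dy=+8->C; (5,10):dx=+3,dy=+6->C; (6,7):dx=-2,dy=-3->C
  (6,8):dx=-5,dy=-7->C; (6,9):dx=-7,dy=-8->C; (6,10):dx=-9,dy=-10->C; (7,8):dx=-3,dy=-4->C
  (7,9):dx=-5,dy=-5->C; (7,10):dx=-7,dy=-7->C; (8,9):dx=-2,dy=-1->C; (8,10):dx=-4,dy=-3->C
  (9,10):dx=-2,dy=-2->C
Step 2: C = 38, D = 7, total pairs = 45.
Step 3: tau = (C - D)/(n(n-1)/2) = (38 - 7)/45 = 0.688889.
Step 4: Exact two-sided p-value (enumerate n! = 3628800 permutations of y under H0): p = 0.004687.
Step 5: alpha = 0.05. reject H0.

tau_b = 0.6889 (C=38, D=7), p = 0.004687, reject H0.


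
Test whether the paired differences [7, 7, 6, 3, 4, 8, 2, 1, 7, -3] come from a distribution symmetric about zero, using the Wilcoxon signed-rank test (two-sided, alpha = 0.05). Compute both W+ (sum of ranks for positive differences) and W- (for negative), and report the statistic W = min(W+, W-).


Step 1: Drop any zero differences (none here) and take |d_i|.
|d| = [7, 7, 6, 3, 4, 8, 2, 1, 7, 3]
Step 2: Midrank |d_i| (ties get averaged ranks).
ranks: |7|->8, |7|->8, |6|->6, |3|->3.5, |4|->5, |8|->10, |2|->2, |1|->1, |7|->8, |3|->3.5
Step 3: Attach original signs; sum ranks with positive sign and with negative sign.
W+ = 8 + 8 + 6 + 3.5 + 5 + 10 + 2 + 1 + 8 = 51.5
W- = 3.5 = 3.5
(Check: W+ + W- = 55 should equal n(n+1)/2 = 55.)
Step 4: Test statistic W = min(W+, W-) = 3.5.
Step 5: Ties in |d|, so use the tie-corrected normal approximation.
        E[W] = n(n+1)/4 = 10*11/4 = 27.5.
        Tie groups: |d|=3 (t=2), |d|=7 (t=3); sum(t^3 - t) = 30.
        Var[W] = n(n+1)(2n+1)/24 - sum(t^3-t)/48 = 2310/24 - 30/48 = 95.625.
        z = (W - E[W]) / sqrt(Var[W]) = (3.5 - 27.5) / 9.7788 = -2.4543.
        Two-sided p = 2*Phi(z) = 0.014116.
Step 6: alpha = 0.05. reject H0.

W+ = 51.5, W- = 3.5, W = min = 3.5, p = 0.014116, reject H0.


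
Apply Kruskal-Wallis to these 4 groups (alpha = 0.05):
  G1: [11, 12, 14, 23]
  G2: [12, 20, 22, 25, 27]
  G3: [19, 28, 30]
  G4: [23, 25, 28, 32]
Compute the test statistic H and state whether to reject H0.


Step 1: Combine all N = 16 observations and assign midranks.
sorted (value, group, rank): (11,G1,1), (12,G1,2.5), (12,G2,2.5), (14,G1,4), (19,G3,5), (20,G2,6), (22,G2,7), (23,G1,8.5), (23,G4,8.5), (25,G2,10.5), (25,G4,10.5), (27,G2,12), (28,G3,13.5), (28,G4,13.5), (30,G3,15), (32,G4,16)
Step 2: Sum ranks within each group.
R_1 = 16 (n_1 = 4)
R_2 = 38 (n_2 = 5)
R_3 = 33.5 (n_3 = 3)
R_4 = 48.5 (n_4 = 4)
Step 3: H = 12/(N(N+1)) * sum(R_i^2/n_i) - 3(N+1)
     = 12/(16*17) * (16^2/4 + 38^2/5 + 33.5^2/3 + 48.5^2/4) - 3*17
     = 0.044118 * 1314.95 - 51
     = 7.012316.
Step 4: Ties present; correction factor C = 1 - 24/(16^3 - 16) = 0.994118. Corrected H = 7.012316 / 0.994118 = 7.053809.
Step 5: Under H0, H ~ chi^2(3); p-value = 0.070202.
Step 6: alpha = 0.05. fail to reject H0.

H = 7.0538, df = 3, p = 0.070202, fail to reject H0.


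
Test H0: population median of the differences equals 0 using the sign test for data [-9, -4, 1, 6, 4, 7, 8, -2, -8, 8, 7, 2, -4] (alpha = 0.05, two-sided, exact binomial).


Step 1: Discard zero differences. Original n = 13; n_eff = number of nonzero differences = 13.
Nonzero differences (with sign): -9, -4, +1, +6, +4, +7, +8, -2, -8, +8, +7, +2, -4
Step 2: Count signs: positive = 8, negative = 5.
Step 3: Under H0: P(positive) = 0.5, so the number of positives S ~ Bin(13, 0.5).
Step 4: Two-sided exact p-value = sum of Bin(13,0.5) probabilities at or below the observed probability = 0.581055.
Step 5: alpha = 0.05. fail to reject H0.

n_eff = 13, pos = 8, neg = 5, p = 0.581055, fail to reject H0.


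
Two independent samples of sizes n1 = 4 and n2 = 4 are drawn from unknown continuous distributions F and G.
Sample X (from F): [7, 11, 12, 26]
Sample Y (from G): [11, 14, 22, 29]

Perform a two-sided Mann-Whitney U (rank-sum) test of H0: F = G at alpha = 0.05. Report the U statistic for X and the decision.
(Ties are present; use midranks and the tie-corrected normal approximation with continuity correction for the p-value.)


Step 1: Combine and sort all 8 observations; assign midranks.
sorted (value, group): (7,X), (11,X), (11,Y), (12,X), (14,Y), (22,Y), (26,X), (29,Y)
ranks: 7->1, 11->2.5, 11->2.5, 12->4, 14->5, 22->6, 26->7, 29->8
Step 2: Rank sum for X: R1 = 1 + 2.5 + 4 + 7 = 14.5.
Step 3: U_X = R1 - n1(n1+1)/2 = 14.5 - 4*5/2 = 14.5 - 10 = 4.5.
       U_Y = n1*n2 - U_X = 16 - 4.5 = 11.5.
Step 4: Ties are present, so use the tie-corrected normal approximation (with continuity correction) for the p-value.
Step 5: p-value = 0.383630; compare to alpha = 0.05. fail to reject H0.

U_X = 4.5, p = 0.383630, fail to reject H0 at alpha = 0.05.


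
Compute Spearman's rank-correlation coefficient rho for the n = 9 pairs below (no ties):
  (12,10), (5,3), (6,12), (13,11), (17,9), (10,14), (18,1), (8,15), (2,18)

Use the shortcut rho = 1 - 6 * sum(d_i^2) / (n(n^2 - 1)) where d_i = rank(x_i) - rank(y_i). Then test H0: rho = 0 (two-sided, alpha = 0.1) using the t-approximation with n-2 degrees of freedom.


Step 1: Rank x and y separately (midranks; no ties here).
rank(x): 12->6, 5->2, 6->3, 13->7, 17->8, 10->5, 18->9, 8->4, 2->1
rank(y): 10->4, 3->2, 12->6, 11->5, 9->3, 14->7, 1->1, 15->8, 18->9
Step 2: d_i = R_x(i) - R_y(i); compute d_i^2.
  (6-4)^2=4, (2-2)^2=0, (3-6)^2=9, (7-5)^2=4, (8-3)^2=25, (5-7)^2=4, (9-1)^2=64, (4-8)^2=16, (1-9)^2=64
sum(d^2) = 190.
Step 3: rho = 1 - 6*190 / (9*(9^2 - 1)) = 1 - 1140/720 = -0.583333.
Step 4: Under H0, t = rho * sqrt((n-2)/(1-rho^2)) = -1.9001 ~ t(7).
Step 5: Two-sided p-value from the t-distribution with 7 df = 0.099186.
Step 6: alpha = 0.1. reject H0.

rho = -0.5833, p = 0.099186, reject H0 at alpha = 0.1.


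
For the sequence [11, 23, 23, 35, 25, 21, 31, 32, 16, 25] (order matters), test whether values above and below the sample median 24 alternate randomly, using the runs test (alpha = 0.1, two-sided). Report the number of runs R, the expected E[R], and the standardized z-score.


Step 1: Compute median = 24; label A = above, B = below.
Labels in order: BBBAABAABA  (n_A = 5, n_B = 5)
Step 2: Count runs R = 6.
Step 3: Under H0 (random ordering), E[R] = 2*n_A*n_B/(n_A+n_B) + 1 = 2*5*5/10 + 1 = 6.0000.
        Var[R] = 2*n_A*n_B*(2*n_A*n_B - n_A - n_B) / ((n_A+n_B)^2 * (n_A+n_B-1)) = 2000/900 = 2.2222.
        SD[R] = 1.4907.
Step 4: R = E[R], so z = 0 with no continuity correction.
Step 5: Two-sided p-value via normal approximation = 2*(1 - Phi(|z|)) = 1.000000.
Step 6: alpha = 0.1. fail to reject H0.

R = 6, z = 0.0000, p = 1.000000, fail to reject H0.


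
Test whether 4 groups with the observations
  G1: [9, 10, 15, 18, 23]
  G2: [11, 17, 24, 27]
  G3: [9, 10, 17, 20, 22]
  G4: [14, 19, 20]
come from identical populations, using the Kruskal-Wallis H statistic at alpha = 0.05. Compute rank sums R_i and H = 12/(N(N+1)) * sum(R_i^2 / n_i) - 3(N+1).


Step 1: Combine all N = 17 observations and assign midranks.
sorted (value, group, rank): (9,G1,1.5), (9,G3,1.5), (10,G1,3.5), (10,G3,3.5), (11,G2,5), (14,G4,6), (15,G1,7), (17,G2,8.5), (17,G3,8.5), (18,G1,10), (19,G4,11), (20,G3,12.5), (20,G4,12.5), (22,G3,14), (23,G1,15), (24,G2,16), (27,G2,17)
Step 2: Sum ranks within each group.
R_1 = 37 (n_1 = 5)
R_2 = 46.5 (n_2 = 4)
R_3 = 40 (n_3 = 5)
R_4 = 29.5 (n_4 = 3)
Step 3: H = 12/(N(N+1)) * sum(R_i^2/n_i) - 3(N+1)
     = 12/(17*18) * (37^2/5 + 46.5^2/4 + 40^2/5 + 29.5^2/3) - 3*18
     = 0.039216 * 1424.45 - 54
     = 1.860621.
Step 4: Ties present; correction factor C = 1 - 24/(17^3 - 17) = 0.995098. Corrected H = 1.860621 / 0.995098 = 1.869787.
Step 5: Under H0, H ~ chi^2(3); p-value = 0.599868.
Step 6: alpha = 0.05. fail to reject H0.

H = 1.8698, df = 3, p = 0.599868, fail to reject H0.


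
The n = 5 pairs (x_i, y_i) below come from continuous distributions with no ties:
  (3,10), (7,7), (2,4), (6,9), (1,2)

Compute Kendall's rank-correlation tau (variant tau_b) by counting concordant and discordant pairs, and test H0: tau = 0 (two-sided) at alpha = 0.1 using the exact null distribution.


Step 1: Enumerate the 10 unordered pairs (i,j) with i<j and classify each by sign(x_j-x_i) * sign(y_j-y_i).
  (1,2):dx=+4,dy=-3->D; (1,3):dx=-1,dy=-6->C; (1,4):dx=+3,dy=-1->D; (1,5):dx=-2,dy=-8->C
  (2,3):dx=-5,dy=-3->C; (2,4):dx=-1,dy=+2->D; (2,5):dx=-6,dy=-5->C; (3,4):dx=+4,dy=+5->C
  (3,5):dx=-1,dy=-2->C; (4,5):dx=-5,dy=-7->C
Step 2: C = 7, D = 3, total pairs = 10.
Step 3: tau = (C - D)/(n(n-1)/2) = (7 - 3)/10 = 0.400000.
Step 4: Exact two-sided p-value (enumerate n! = 120 permutations of y under H0): p = 0.483333.
Step 5: alpha = 0.1. fail to reject H0.

tau_b = 0.4000 (C=7, D=3), p = 0.483333, fail to reject H0.


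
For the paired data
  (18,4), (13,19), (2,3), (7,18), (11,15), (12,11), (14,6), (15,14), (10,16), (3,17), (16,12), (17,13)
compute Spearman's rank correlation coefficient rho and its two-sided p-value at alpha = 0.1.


Step 1: Rank x and y separately (midranks; no ties here).
rank(x): 18->12, 13->7, 2->1, 7->3, 11->5, 12->6, 14->8, 15->9, 10->4, 3->2, 16->10, 17->11
rank(y): 4->2, 19->12, 3->1, 18->11, 15->8, 11->4, 6->3, 14->7, 16->9, 17->10, 12->5, 13->6
Step 2: d_i = R_x(i) - R_y(i); compute d_i^2.
  (12-2)^2=100, (7-12)^2=25, (1-1)^2=0, (3-11)^2=64, (5-8)^2=9, (6-4)^2=4, (8-3)^2=25, (9-7)^2=4, (4-9)^2=25, (2-10)^2=64, (10-5)^2=25, (11-6)^2=25
sum(d^2) = 370.
Step 3: rho = 1 - 6*370 / (12*(12^2 - 1)) = 1 - 2220/1716 = -0.293706.
Step 4: Under H0, t = rho * sqrt((n-2)/(1-rho^2)) = -0.9716 ~ t(10).
Step 5: Two-sided p-value from the t-distribution with 10 df = 0.354148.
Step 6: alpha = 0.1. fail to reject H0.

rho = -0.2937, p = 0.354148, fail to reject H0 at alpha = 0.1.


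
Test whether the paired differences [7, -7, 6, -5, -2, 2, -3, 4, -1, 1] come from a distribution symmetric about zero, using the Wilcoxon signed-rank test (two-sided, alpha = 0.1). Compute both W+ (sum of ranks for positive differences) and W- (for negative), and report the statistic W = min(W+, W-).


Step 1: Drop any zero differences (none here) and take |d_i|.
|d| = [7, 7, 6, 5, 2, 2, 3, 4, 1, 1]
Step 2: Midrank |d_i| (ties get averaged ranks).
ranks: |7|->9.5, |7|->9.5, |6|->8, |5|->7, |2|->3.5, |2|->3.5, |3|->5, |4|->6, |1|->1.5, |1|->1.5
Step 3: Attach original signs; sum ranks with positive sign and with negative sign.
W+ = 9.5 + 8 + 3.5 + 6 + 1.5 = 28.5
W- = 9.5 + 7 + 3.5 + 5 + 1.5 = 26.5
(Check: W+ + W- = 55 should equal n(n+1)/2 = 55.)
Step 4: Test statistic W = min(W+, W-) = 26.5.
Step 5: Ties in |d|, so use the tie-corrected normal approximation.
        E[W] = n(n+1)/4 = 10*11/4 = 27.5.
        Tie groups: |d|=1 (t=2), |d|=2 (t=2), |d|=7 (t=2); sum(t^3 - t) = 18.
        Var[W] = n(n+1)(2n+1)/24 - sum(t^3-t)/48 = 2310/24 - 18/48 = 95.875.
        z = (W - E[W]) / sqrt(Var[W]) = (26.5 - 27.5) / 9.7916 = -0.1021.
        Two-sided p = 2*Phi(z) = 0.918655.
Step 6: alpha = 0.1. fail to reject H0.

W+ = 28.5, W- = 26.5, W = min = 26.5, p = 0.918655, fail to reject H0.


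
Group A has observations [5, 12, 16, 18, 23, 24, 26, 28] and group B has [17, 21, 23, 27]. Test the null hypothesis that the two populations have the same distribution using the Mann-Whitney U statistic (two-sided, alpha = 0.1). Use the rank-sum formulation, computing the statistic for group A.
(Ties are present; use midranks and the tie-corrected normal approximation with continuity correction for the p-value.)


Step 1: Combine and sort all 12 observations; assign midranks.
sorted (value, group): (5,X), (12,X), (16,X), (17,Y), (18,X), (21,Y), (23,X), (23,Y), (24,X), (26,X), (27,Y), (28,X)
ranks: 5->1, 12->2, 16->3, 17->4, 18->5, 21->6, 23->7.5, 23->7.5, 24->9, 26->10, 27->11, 28->12
Step 2: Rank sum for X: R1 = 1 + 2 + 3 + 5 + 7.5 + 9 + 10 + 12 = 49.5.
Step 3: U_X = R1 - n1(n1+1)/2 = 49.5 - 8*9/2 = 49.5 - 36 = 13.5.
       U_Y = n1*n2 - U_X = 32 - 13.5 = 18.5.
Step 4: Ties are present, so use the tie-corrected normal approximation (with continuity correction) for the p-value.
Step 5: p-value = 0.733647; compare to alpha = 0.1. fail to reject H0.

U_X = 13.5, p = 0.733647, fail to reject H0 at alpha = 0.1.


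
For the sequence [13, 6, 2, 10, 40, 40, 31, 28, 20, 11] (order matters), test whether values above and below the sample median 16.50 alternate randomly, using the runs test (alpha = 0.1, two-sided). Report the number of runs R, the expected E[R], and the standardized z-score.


Step 1: Compute median = 16.50; label A = above, B = below.
Labels in order: BBBBAAAAAB  (n_A = 5, n_B = 5)
Step 2: Count runs R = 3.
Step 3: Under H0 (random ordering), E[R] = 2*n_A*n_B/(n_A+n_B) + 1 = 2*5*5/10 + 1 = 6.0000.
        Var[R] = 2*n_A*n_B*(2*n_A*n_B - n_A - n_B) / ((n_A+n_B)^2 * (n_A+n_B-1)) = 2000/900 = 2.2222.
        SD[R] = 1.4907.
Step 4: Continuity-corrected z = (R + 0.5 - E[R]) / SD[R] = (3 + 0.5 - 6.0000) / 1.4907 = -1.6771.
Step 5: Two-sided p-value via normal approximation = 2*(1 - Phi(|z|)) = 0.093533.
Step 6: alpha = 0.1. reject H0.

R = 3, z = -1.6771, p = 0.093533, reject H0.


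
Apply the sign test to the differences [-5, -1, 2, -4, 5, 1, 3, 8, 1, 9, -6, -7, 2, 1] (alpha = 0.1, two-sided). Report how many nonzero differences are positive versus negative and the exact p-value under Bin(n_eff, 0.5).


Step 1: Discard zero differences. Original n = 14; n_eff = number of nonzero differences = 14.
Nonzero differences (with sign): -5, -1, +2, -4, +5, +1, +3, +8, +1, +9, -6, -7, +2, +1
Step 2: Count signs: positive = 9, negative = 5.
Step 3: Under H0: P(positive) = 0.5, so the number of positives S ~ Bin(14, 0.5).
Step 4: Two-sided exact p-value = sum of Bin(14,0.5) probabilities at or below the observed probability = 0.423950.
Step 5: alpha = 0.1. fail to reject H0.

n_eff = 14, pos = 9, neg = 5, p = 0.423950, fail to reject H0.


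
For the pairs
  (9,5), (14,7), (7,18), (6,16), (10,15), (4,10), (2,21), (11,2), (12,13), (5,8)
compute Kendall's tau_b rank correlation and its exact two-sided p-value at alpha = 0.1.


Step 1: Enumerate the 45 unordered pairs (i,j) with i<j and classify each by sign(x_j-x_i) * sign(y_j-y_i).
  (1,2):dx=+5,dy=+2->C; (1,3):dx=-2,dy=+13->D; (1,4):dx=-3,dy=+11->D; (1,5):dx=+1,dy=+10->C
  (1,6):dx=-5,dy=+5->D; (1,7):dx=-7,dy=+16->D; (1,8):dx=+2,dy=-3->D; (1,9):dx=+3,dy=+8->C
  (1,10):dx=-4,dy=+3->D; (2,3):dx=-7,dy=+11->D; (2,4):dx=-8,dy=+9->D; (2,5):dx=-4,dy=+8->D
  (2,6):dx=-10,dy=+3->D; (2,7):dx=-12,dy=+14->D; (2,8):dx=-3,dy=-5->C; (2,9):dx=-2,dy=+6->D
  (2,10):dx=-9,dy=+1->D; (3,4):dx=-1,dy=-2->C; (3,5):dx=+3,dy=-3->D; (3,6):dx=-3,dy=-8->C
  (3,7):dx=-5,dy=+3->D; (3,8):dx=+4,dy=-16->D; (3,9):dx=+5,dy=-5->D; (3,10):dx=-2,dy=-10->C
  (4,5):dx=+4,dy=-1->D; (4,6):dx=-2,dy=-6->C; (4,7):dx=-4,dy=+5->D; (4,8):dx=+5,dy=-14->D
  (4,9):dx=+6,dy=-3->D; (4,10):dx=-1,dy=-8->C; (5,6):dx=-6,dy=-5->C; (5,7):dx=-8,dy=+6->D
  (5,8):dx=+1,dy=-13->D; (5,9):dx=+2,dy=-2->D; (5,10):dx=-5,dy=-7->C; (6,7):dx=-2,dy=+11->D
  (6,8):dx=+7,dy=-8->D; (6,9):dx=+8,dy=+3->C; (6,10):dx=+1,dy=-2->D; (7,8):dx=+9,dy=-19->D
  (7,9):dx=+10,dy=-8->D; (7,10):dx=+3,dy=-13->D; (8,9):dx=+1,dy=+11->C; (8,10):dx=-6,dy=+6->D
  (9,10):dx=-7,dy=-5->C
Step 2: C = 14, D = 31, total pairs = 45.
Step 3: tau = (C - D)/(n(n-1)/2) = (14 - 31)/45 = -0.377778.
Step 4: Exact two-sided p-value (enumerate n! = 3628800 permutations of y under H0): p = 0.155742.
Step 5: alpha = 0.1. fail to reject H0.

tau_b = -0.3778 (C=14, D=31), p = 0.155742, fail to reject H0.


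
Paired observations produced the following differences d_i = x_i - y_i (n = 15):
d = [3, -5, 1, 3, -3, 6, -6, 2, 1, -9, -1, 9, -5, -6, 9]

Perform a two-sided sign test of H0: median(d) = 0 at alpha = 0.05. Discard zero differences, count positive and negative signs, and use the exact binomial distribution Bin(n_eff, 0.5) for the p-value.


Step 1: Discard zero differences. Original n = 15; n_eff = number of nonzero differences = 15.
Nonzero differences (with sign): +3, -5, +1, +3, -3, +6, -6, +2, +1, -9, -1, +9, -5, -6, +9
Step 2: Count signs: positive = 8, negative = 7.
Step 3: Under H0: P(positive) = 0.5, so the number of positives S ~ Bin(15, 0.5).
Step 4: Two-sided exact p-value = sum of Bin(15,0.5) probabilities at or below the observed probability = 1.000000.
Step 5: alpha = 0.05. fail to reject H0.

n_eff = 15, pos = 8, neg = 7, p = 1.000000, fail to reject H0.


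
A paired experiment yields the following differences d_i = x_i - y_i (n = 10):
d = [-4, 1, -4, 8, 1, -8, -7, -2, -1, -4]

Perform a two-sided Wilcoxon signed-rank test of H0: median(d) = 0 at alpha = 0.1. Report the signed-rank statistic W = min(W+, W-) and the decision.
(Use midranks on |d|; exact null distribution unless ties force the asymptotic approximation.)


Step 1: Drop any zero differences (none here) and take |d_i|.
|d| = [4, 1, 4, 8, 1, 8, 7, 2, 1, 4]
Step 2: Midrank |d_i| (ties get averaged ranks).
ranks: |4|->6, |1|->2, |4|->6, |8|->9.5, |1|->2, |8|->9.5, |7|->8, |2|->4, |1|->2, |4|->6
Step 3: Attach original signs; sum ranks with positive sign and with negative sign.
W+ = 2 + 9.5 + 2 = 13.5
W- = 6 + 6 + 9.5 + 8 + 4 + 2 + 6 = 41.5
(Check: W+ + W- = 55 should equal n(n+1)/2 = 55.)
Step 4: Test statistic W = min(W+, W-) = 13.5.
Step 5: Ties in |d|, so use the tie-corrected normal approximation.
        E[W] = n(n+1)/4 = 10*11/4 = 27.5.
        Tie groups: |d|=1 (t=3), |d|=4 (t=3), |d|=8 (t=2); sum(t^3 - t) = 54.
        Var[W] = n(n+1)(2n+1)/24 - sum(t^3-t)/48 = 2310/24 - 54/48 = 95.125.
        z = (W - E[W]) / sqrt(Var[W]) = (13.5 - 27.5) / 9.7532 = -1.4354.
        Two-sided p = 2*Phi(z) = 0.151166.
Step 6: alpha = 0.1. fail to reject H0.

W+ = 13.5, W- = 41.5, W = min = 13.5, p = 0.151166, fail to reject H0.
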